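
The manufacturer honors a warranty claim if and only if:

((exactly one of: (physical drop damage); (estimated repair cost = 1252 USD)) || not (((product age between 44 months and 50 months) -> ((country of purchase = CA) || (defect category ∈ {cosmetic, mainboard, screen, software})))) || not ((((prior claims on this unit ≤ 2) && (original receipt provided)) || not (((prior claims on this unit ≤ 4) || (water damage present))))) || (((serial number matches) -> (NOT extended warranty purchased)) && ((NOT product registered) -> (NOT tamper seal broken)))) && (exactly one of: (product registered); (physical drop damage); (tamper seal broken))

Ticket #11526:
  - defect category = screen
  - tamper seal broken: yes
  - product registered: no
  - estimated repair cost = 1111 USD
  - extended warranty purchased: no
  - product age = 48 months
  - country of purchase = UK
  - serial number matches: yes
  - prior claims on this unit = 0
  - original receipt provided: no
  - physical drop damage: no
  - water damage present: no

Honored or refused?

Atomic conditions:
  physical drop damage: no → false
  estimated repair cost = 1252 USD: 1111 == 1252 is false
  product age between 44 months and 50 months: 48 in [44, 50] is true
  country of purchase = CA: UK == CA is false
  defect category ∈ {cosmetic, mainboard, screen, software}: screen is in the set → true
  prior claims on this unit ≤ 2: 0 ≤ 2 is true
  original receipt provided: no → false
  prior claims on this unit ≤ 4: 0 ≤ 4 is true
  water damage present: no → false
  serial number matches: yes → true
  NOT extended warranty purchased: no → true
  NOT product registered: no → true
  NOT tamper seal broken: yes → false
  product registered: no → false
  tamper seal broken: yes → true
Combine:
[1.1] exactly-one(false, false) = false
[1.2.1.2] false OR true = true
[1.2.1] true → true = true
[1.2] NOT true = false
[1.3.1.1] true AND false = false
[1.3.1.2.1] true OR false = true
[1.3.1.2] NOT true = false
[1.3.1] false OR false = false
[1.3] NOT false = true
[1.4.1] true → true = true
[1.4.2] true → false = false
[1.4] true AND false = false
[1] false OR false OR true OR false = true
[2] exactly-one(false, false, true) = true
[root] true AND true = true
Overall: true → honored

Honored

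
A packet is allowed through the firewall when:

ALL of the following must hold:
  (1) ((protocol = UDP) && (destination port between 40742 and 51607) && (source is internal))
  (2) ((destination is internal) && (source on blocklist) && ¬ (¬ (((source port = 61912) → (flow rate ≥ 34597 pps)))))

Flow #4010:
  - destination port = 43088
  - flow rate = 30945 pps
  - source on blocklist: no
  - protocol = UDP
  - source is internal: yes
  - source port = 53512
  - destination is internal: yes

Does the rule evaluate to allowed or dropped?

Atomic conditions:
  protocol = UDP: UDP == UDP is true
  destination port between 40742 and 51607: 43088 in [40742, 51607] is true
  source is internal: yes → true
  destination is internal: yes → true
  source on blocklist: no → false
  source port = 61912: 53512 == 61912 is false
  flow rate ≥ 34597 pps: 30945 ≥ 34597 is false
Combine:
[1] true AND true AND true = true
[2.3.1.1] false → false (antecedent false ⇒ implication holds) = true
[2.3.1] NOT true = false
[2.3] NOT false = true
[2] true AND false AND true = false
[root] true AND false = false
Overall: false → dropped

Dropped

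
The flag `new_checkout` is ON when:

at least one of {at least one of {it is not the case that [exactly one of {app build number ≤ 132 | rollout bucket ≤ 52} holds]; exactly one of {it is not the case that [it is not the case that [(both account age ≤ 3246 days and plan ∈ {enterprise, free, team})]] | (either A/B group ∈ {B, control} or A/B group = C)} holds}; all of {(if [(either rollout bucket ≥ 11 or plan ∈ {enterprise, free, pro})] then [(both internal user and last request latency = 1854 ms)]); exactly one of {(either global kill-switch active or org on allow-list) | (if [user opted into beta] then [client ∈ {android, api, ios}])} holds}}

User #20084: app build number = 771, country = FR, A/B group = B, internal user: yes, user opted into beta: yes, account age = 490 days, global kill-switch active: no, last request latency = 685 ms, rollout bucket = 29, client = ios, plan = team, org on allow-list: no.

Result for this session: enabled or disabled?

Atomic conditions:
  app build number ≤ 132: 771 ≤ 132 is false
  rollout bucket ≤ 52: 29 ≤ 52 is true
  account age ≤ 3246 days: 490 ≤ 3246 is true
  plan ∈ {enterprise, free, team}: team is in the set → true
  A/B group ∈ {B, control}: B is in the set → true
  A/B group = C: B == C is false
  rollout bucket ≥ 11: 29 ≥ 11 is true
  plan ∈ {enterprise, free, pro}: team is not in the set → false
  internal user: yes → true
  last request latency = 1854 ms: 685 == 1854 is false
  global kill-switch active: no → false
  org on allow-list: no → false
  user opted into beta: yes → true
  client ∈ {android, api, ios}: ios is in the set → true
Combine:
[1.1.1] exactly-one(false, true) = true
[1.1] NOT true = false
[1.2.1.1.1] true AND true = true
[1.2.1.1] NOT true = false
[1.2.1] NOT false = true
[1.2.2] true OR false = true
[1.2] exactly-one(true, true) = false
[1] false OR false = false
[2.1.1] true OR false = true
[2.1.2] true AND false = false
[2.1] true → false = false
[2.2.1] false OR false = false
[2.2.2] true → true = true
[2.2] exactly-one(false, true) = true
[2] false AND true = false
[root] false OR false = false
Overall: false → disabled

Disabled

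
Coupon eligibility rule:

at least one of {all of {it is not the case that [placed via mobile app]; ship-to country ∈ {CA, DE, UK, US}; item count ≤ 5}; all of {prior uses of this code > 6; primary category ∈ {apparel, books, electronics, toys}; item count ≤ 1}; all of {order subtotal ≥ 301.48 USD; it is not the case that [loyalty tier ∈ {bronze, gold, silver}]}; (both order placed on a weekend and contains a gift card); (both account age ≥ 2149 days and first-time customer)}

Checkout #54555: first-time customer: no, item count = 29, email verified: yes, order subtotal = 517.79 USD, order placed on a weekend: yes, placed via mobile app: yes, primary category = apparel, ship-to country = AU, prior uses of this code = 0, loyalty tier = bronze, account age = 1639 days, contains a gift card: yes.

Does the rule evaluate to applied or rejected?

Atomic conditions:
  placed via mobile app: yes → true
  ship-to country ∈ {CA, DE, UK, US}: AU is not in the set → false
  item count ≤ 5: 29 ≤ 5 is false
  prior uses of this code > 6: 0 > 6 is false
  primary category ∈ {apparel, books, electronics, toys}: apparel is in the set → true
  item count ≤ 1: 29 ≤ 1 is false
  order subtotal ≥ 301.48 USD: 517.79 ≥ 301.48 is true
  loyalty tier ∈ {bronze, gold, silver}: bronze is in the set → true
  order placed on a weekend: yes → true
  contains a gift card: yes → true
  account age ≥ 2149 days: 1639 ≥ 2149 is false
  first-time customer: no → false
Combine:
[1.1] NOT true = false
[1] false AND false AND false = false
[2] false AND true AND false = false
[3.2] NOT true = false
[3] true AND false = false
[4] true AND true = true
[5] false AND false = false
[root] false OR false OR false OR true OR false = true
Overall: true → applied

Applied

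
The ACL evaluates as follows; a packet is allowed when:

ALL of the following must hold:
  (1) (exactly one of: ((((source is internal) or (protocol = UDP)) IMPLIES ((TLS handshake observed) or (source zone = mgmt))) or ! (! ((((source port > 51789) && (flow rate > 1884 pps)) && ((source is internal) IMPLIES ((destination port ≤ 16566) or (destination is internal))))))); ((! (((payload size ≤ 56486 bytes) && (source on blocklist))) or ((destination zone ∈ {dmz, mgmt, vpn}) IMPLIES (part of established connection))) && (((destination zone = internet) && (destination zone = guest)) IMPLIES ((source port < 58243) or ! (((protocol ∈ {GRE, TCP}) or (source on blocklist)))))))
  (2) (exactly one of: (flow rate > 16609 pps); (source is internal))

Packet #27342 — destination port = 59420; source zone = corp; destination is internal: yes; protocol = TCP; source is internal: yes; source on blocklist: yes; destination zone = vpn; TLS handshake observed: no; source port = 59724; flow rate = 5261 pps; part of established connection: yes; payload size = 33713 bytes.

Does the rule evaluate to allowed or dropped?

Atomic conditions:
  source is internal: yes → true
  protocol = UDP: TCP == UDP is false
  TLS handshake observed: no → false
  source zone = mgmt: corp == mgmt is false
  source port > 51789: 59724 > 51789 is true
  flow rate > 1884 pps: 5261 > 1884 is true
  destination port ≤ 16566: 59420 ≤ 16566 is false
  destination is internal: yes → true
  payload size ≤ 56486 bytes: 33713 ≤ 56486 is true
  source on blocklist: yes → true
  destination zone ∈ {dmz, mgmt, vpn}: vpn is in the set → true
  part of established connection: yes → true
  destination zone = internet: vpn == internet is false
  destination zone = guest: vpn == guest is false
  source port < 58243: 59724 < 58243 is false
  protocol ∈ {GRE, TCP}: TCP is in the set → true
  flow rate > 16609 pps: 5261 > 16609 is false
Combine:
[1.1.1.1] true OR false = true
[1.1.1.2] false OR false = false
[1.1.1] true → false = false
[1.1.2.1.1.1] true AND true = true
[1.1.2.1.1.2.2] false OR true = true
[1.1.2.1.1.2] true → true = true
[1.1.2.1.1] true AND true = true
[1.1.2.1] NOT true = false
[1.1.2] NOT false = true
[1.1] false OR true = true
[1.2.1.1.1] true AND true = true
[1.2.1.1] NOT true = false
[1.2.1.2] true → true = true
[1.2.1] false OR true = true
[1.2.2.1] false AND false = false
[1.2.2.2.2.1] true OR true = true
[1.2.2.2.2] NOT true = false
[1.2.2.2] false OR false = false
[1.2.2] false → false (antecedent false ⇒ implication holds) = true
[1.2] true AND true = true
[1] exactly-one(true, true) = false
[2] exactly-one(false, true) = true
[root] false AND true = false
Overall: false → dropped

Dropped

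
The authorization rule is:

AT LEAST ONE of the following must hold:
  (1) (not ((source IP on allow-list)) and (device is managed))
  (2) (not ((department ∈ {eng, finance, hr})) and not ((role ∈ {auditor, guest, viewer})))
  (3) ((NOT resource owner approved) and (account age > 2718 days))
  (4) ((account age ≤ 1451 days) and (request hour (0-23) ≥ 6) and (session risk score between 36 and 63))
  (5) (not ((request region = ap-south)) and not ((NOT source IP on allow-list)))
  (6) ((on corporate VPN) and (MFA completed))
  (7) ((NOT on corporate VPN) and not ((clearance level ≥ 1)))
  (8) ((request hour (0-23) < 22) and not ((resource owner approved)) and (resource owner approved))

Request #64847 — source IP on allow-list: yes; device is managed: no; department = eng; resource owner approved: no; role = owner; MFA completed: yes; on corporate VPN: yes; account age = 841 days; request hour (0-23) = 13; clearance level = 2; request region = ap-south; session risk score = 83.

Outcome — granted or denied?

Granted

Atomic conditions:
  source IP on allow-list: yes → true
  device is managed: no → false
  department ∈ {eng, finance, hr}: eng is in the set → true
  role ∈ {auditor, guest, viewer}: owner is not in the set → false
  NOT resource owner approved: no → true
  account age > 2718 days: 841 > 2718 is false
  account age ≤ 1451 days: 841 ≤ 1451 is true
  request hour (0-23) ≥ 6: 13 ≥ 6 is true
  session risk score between 36 and 63: 83 in [36, 63] is false
  request region = ap-south: ap-south == ap-south is true
  NOT source IP on allow-list: yes → false
  on corporate VPN: yes → true
  MFA completed: yes → true
  NOT on corporate VPN: yes → false
  clearance level ≥ 1: 2 ≥ 1 is true
  request hour (0-23) < 22: 13 < 22 is true
  resource owner approved: no → false
Combine:
[1.1] NOT true = false
[1] false AND false = false
[2.1] NOT true = false
[2.2] NOT false = true
[2] false AND true = false
[3] true AND false = false
[4] true AND true AND false = false
[5.1] NOT true = false
[5.2] NOT false = true
[5] false AND true = false
[6] true AND true = true
[7.2] NOT true = false
[7] false AND false = false
[8.2] NOT false = true
[8] true AND true AND false = false
[root] false OR false OR false OR false OR false OR true OR false OR false = true
Overall: true → granted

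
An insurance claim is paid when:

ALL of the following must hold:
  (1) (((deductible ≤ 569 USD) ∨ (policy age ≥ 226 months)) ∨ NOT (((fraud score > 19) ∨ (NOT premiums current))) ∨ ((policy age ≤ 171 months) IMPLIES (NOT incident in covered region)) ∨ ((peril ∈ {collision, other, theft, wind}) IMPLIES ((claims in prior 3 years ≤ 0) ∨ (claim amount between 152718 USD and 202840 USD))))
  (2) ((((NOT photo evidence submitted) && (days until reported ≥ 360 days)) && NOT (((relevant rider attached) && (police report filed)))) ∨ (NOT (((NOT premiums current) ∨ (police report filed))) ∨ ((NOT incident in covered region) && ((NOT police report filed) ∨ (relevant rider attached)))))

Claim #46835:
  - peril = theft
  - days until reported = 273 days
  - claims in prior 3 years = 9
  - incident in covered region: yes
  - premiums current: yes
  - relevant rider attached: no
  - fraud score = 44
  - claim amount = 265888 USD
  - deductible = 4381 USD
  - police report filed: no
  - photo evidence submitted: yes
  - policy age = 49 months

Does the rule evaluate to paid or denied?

Denied

Atomic conditions:
  deductible ≤ 569 USD: 4381 ≤ 569 is false
  policy age ≥ 226 months: 49 ≥ 226 is false
  fraud score > 19: 44 > 19 is true
  NOT premiums current: yes → false
  policy age ≤ 171 months: 49 ≤ 171 is true
  NOT incident in covered region: yes → false
  peril ∈ {collision, other, theft, wind}: theft is in the set → true
  claims in prior 3 years ≤ 0: 9 ≤ 0 is false
  claim amount between 152718 USD and 202840 USD: 265888 in [152718, 202840] is false
  NOT photo evidence submitted: yes → false
  days until reported ≥ 360 days: 273 ≥ 360 is false
  relevant rider attached: no → false
  police report filed: no → false
  NOT police report filed: no → true
Combine:
[1.1] false OR false = false
[1.2.1] true OR false = true
[1.2] NOT true = false
[1.3] true → false = false
[1.4.2] false OR false = false
[1.4] true → false = false
[1] false OR false OR false OR false = false
[2.1.1] false AND false = false
[2.1.2.1] false AND false = false
[2.1.2] NOT false = true
[2.1] false AND true = false
[2.2.1.1] false OR false = false
[2.2.1] NOT false = true
[2.2.2.2] true OR false = true
[2.2.2] false AND true = false
[2.2] true OR false = true
[2] false OR true = true
[root] false AND true = false
Overall: false → denied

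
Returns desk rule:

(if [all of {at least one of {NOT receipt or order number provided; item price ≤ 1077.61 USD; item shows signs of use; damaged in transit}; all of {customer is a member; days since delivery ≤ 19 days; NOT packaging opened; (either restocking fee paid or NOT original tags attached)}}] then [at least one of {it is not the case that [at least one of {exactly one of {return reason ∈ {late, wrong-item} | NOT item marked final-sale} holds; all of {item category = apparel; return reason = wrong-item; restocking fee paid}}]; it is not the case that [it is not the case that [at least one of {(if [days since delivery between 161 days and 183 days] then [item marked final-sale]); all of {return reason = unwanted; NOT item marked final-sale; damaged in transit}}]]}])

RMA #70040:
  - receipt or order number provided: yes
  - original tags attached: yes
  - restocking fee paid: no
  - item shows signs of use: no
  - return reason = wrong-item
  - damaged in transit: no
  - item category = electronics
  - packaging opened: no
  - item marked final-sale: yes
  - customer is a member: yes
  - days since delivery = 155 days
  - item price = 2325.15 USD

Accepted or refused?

Accepted

Atomic conditions:
  NOT receipt or order number provided: yes → false
  item price ≤ 1077.61 USD: 2325.15 ≤ 1077.61 is false
  item shows signs of use: no → false
  damaged in transit: no → false
  customer is a member: yes → true
  days since delivery ≤ 19 days: 155 ≤ 19 is false
  NOT packaging opened: no → true
  restocking fee paid: no → false
  NOT original tags attached: yes → false
  return reason ∈ {late, wrong-item}: wrong-item is in the set → true
  NOT item marked final-sale: yes → false
  item category = apparel: electronics == apparel is false
  return reason = wrong-item: wrong-item == wrong-item is true
  days since delivery between 161 days and 183 days: 155 in [161, 183] is false
  item marked final-sale: yes → true
  return reason = unwanted: wrong-item == unwanted is false
Combine:
[1.1] false OR false OR false OR false = false
[1.2.4] false OR false = false
[1.2] true AND false AND true AND false = false
[1] false AND false = false
[2.1.1.1] exactly-one(true, false) = true
[2.1.1.2] false AND true AND false = false
[2.1.1] true OR false = true
[2.1] NOT true = false
[2.2.1.1.1] false → true (antecedent false ⇒ implication holds) = true
[2.2.1.1.2] false AND false AND false = false
[2.2.1.1] true OR false = true
[2.2.1] NOT true = false
[2.2] NOT false = true
[2] false OR true = true
[root] false → true (antecedent false ⇒ implication holds) = true
Overall: true → accepted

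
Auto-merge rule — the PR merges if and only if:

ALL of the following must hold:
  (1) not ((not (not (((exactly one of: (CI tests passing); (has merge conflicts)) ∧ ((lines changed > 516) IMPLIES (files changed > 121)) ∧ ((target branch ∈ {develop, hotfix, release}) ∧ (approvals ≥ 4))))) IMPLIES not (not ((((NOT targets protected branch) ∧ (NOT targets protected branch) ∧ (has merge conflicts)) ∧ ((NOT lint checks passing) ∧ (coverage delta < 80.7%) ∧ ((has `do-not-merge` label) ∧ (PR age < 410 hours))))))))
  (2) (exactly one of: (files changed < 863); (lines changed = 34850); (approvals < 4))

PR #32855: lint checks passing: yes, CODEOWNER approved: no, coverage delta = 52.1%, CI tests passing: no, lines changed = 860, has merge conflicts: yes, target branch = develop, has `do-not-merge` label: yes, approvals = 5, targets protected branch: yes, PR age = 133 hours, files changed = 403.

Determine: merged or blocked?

Merged

Atomic conditions:
  CI tests passing: no → false
  has merge conflicts: yes → true
  lines changed > 516: 860 > 516 is true
  files changed > 121: 403 > 121 is true
  target branch ∈ {develop, hotfix, release}: develop is in the set → true
  approvals ≥ 4: 5 ≥ 4 is true
  NOT targets protected branch: yes → false
  NOT lint checks passing: yes → false
  coverage delta < 80.7%: 52.1 < 80.7 is true
  has `do-not-merge` label: yes → true
  PR age < 410 hours: 133 < 410 is true
  files changed < 863: 403 < 863 is true
  lines changed = 34850: 860 == 34850 is false
  approvals < 4: 5 < 4 is false
Combine:
[1.1.1.1.1.1] exactly-one(false, true) = true
[1.1.1.1.1.2] true → true = true
[1.1.1.1.1.3] true AND true = true
[1.1.1.1.1] true AND true AND true = true
[1.1.1.1] NOT true = false
[1.1.1] NOT false = true
[1.1.2.1.1.1] false AND false AND true = false
[1.1.2.1.1.2.3] true AND true = true
[1.1.2.1.1.2] false AND true AND true = false
[1.1.2.1.1] false AND false = false
[1.1.2.1] NOT false = true
[1.1.2] NOT true = false
[1.1] true → false = false
[1] NOT false = true
[2] exactly-one(true, false, false) = true
[root] true AND true = true
Overall: true → merged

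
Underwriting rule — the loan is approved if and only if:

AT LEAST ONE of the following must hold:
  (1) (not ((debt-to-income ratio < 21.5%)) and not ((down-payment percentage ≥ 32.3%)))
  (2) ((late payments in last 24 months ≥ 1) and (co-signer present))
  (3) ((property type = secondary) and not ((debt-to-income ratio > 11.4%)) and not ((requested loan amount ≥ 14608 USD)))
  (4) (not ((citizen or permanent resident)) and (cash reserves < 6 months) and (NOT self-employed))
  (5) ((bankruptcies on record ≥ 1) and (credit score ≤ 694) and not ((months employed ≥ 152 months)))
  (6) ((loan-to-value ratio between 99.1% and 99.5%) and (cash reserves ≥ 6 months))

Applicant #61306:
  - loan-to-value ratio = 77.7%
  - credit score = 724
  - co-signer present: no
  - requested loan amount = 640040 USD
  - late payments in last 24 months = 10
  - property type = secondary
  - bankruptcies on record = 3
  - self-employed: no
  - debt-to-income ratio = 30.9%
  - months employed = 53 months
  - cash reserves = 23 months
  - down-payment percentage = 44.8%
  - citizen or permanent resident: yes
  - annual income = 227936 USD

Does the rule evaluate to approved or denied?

Atomic conditions:
  debt-to-income ratio < 21.5%: 30.9 < 21.5 is false
  down-payment percentage ≥ 32.3%: 44.8 ≥ 32.3 is true
  late payments in last 24 months ≥ 1: 10 ≥ 1 is true
  co-signer present: no → false
  property type = secondary: secondary == secondary is true
  debt-to-income ratio > 11.4%: 30.9 > 11.4 is true
  requested loan amount ≥ 14608 USD: 640040 ≥ 14608 is true
  citizen or permanent resident: yes → true
  cash reserves < 6 months: 23 < 6 is false
  NOT self-employed: no → true
  bankruptcies on record ≥ 1: 3 ≥ 1 is true
  credit score ≤ 694: 724 ≤ 694 is false
  months employed ≥ 152 months: 53 ≥ 152 is false
  loan-to-value ratio between 99.1% and 99.5%: 77.7 in [99.1, 99.5] is false
  cash reserves ≥ 6 months: 23 ≥ 6 is true
Combine:
[1.1] NOT false = true
[1.2] NOT true = false
[1] true AND false = false
[2] true AND false = false
[3.2] NOT true = false
[3.3] NOT true = false
[3] true AND false AND false = false
[4.1] NOT true = false
[4] false AND false AND true = false
[5.3] NOT false = true
[5] true AND false AND true = false
[6] false AND true = false
[root] false OR false OR false OR false OR false OR false = false
Overall: false → denied

Denied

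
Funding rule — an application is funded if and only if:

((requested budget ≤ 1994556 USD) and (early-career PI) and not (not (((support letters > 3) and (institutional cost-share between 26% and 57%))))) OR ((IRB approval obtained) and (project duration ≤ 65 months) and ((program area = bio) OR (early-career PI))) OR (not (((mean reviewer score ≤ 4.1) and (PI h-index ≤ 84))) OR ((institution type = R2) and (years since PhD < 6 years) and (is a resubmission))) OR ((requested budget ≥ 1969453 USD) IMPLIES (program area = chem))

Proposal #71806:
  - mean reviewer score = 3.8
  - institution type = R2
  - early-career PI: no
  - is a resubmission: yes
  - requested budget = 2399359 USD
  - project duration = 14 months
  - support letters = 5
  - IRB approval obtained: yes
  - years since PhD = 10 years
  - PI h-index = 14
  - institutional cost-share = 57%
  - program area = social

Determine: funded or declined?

Atomic conditions:
  requested budget ≤ 1994556 USD: 2399359 ≤ 1994556 is false
  early-career PI: no → false
  support letters > 3: 5 > 3 is true
  institutional cost-share between 26% and 57%: 57 in [26, 57] is true
  IRB approval obtained: yes → true
  project duration ≤ 65 months: 14 ≤ 65 is true
  program area = bio: social == bio is false
  mean reviewer score ≤ 4.1: 3.8 ≤ 4.1 is true
  PI h-index ≤ 84: 14 ≤ 84 is true
  institution type = R2: R2 == R2 is true
  years since PhD < 6 years: 10 < 6 is false
  is a resubmission: yes → true
  requested budget ≥ 1969453 USD: 2399359 ≥ 1969453 is true
  program area = chem: social == chem is false
Combine:
[1.3.1.1] true AND true = true
[1.3.1] NOT true = false
[1.3] NOT false = true
[1] false AND false AND true = false
[2.3] false OR false = false
[2] true AND true AND false = false
[3.1.1] true AND true = true
[3.1] NOT true = false
[3.2] true AND false AND true = false
[3] false OR false = false
[4] true → false = false
[root] false OR false OR false OR false = false
Overall: false → declined

Declined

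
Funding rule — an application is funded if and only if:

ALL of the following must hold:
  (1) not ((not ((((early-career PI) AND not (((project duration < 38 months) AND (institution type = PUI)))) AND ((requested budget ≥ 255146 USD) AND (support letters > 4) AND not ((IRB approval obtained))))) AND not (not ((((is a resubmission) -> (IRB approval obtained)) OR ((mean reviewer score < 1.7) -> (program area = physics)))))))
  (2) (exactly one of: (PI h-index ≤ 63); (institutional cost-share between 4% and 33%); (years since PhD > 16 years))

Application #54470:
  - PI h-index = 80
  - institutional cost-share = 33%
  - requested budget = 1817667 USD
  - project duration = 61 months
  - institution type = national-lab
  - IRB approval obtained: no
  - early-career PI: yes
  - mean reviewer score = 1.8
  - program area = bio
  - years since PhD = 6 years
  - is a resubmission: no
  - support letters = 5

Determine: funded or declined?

Atomic conditions:
  early-career PI: yes → true
  project duration < 38 months: 61 < 38 is false
  institution type = PUI: national-lab == PUI is false
  requested budget ≥ 255146 USD: 1817667 ≥ 255146 is true
  support letters > 4: 5 > 4 is true
  IRB approval obtained: no → false
  is a resubmission: no → false
  mean reviewer score < 1.7: 1.8 < 1.7 is false
  program area = physics: bio == physics is false
  PI h-index ≤ 63: 80 ≤ 63 is false
  institutional cost-share between 4% and 33%: 33 in [4, 33] is true
  years since PhD > 16 years: 6 > 16 is false
Combine:
[1.1.1.1.1.2.1] false AND false = false
[1.1.1.1.1.2] NOT false = true
[1.1.1.1.1] true AND true = true
[1.1.1.1.2.3] NOT false = true
[1.1.1.1.2] true AND true AND true = true
[1.1.1.1] true AND true = true
[1.1.1] NOT true = false
[1.1.2.1.1.1] false → false (antecedent false ⇒ implication holds) = true
[1.1.2.1.1.2] false → false (antecedent false ⇒ implication holds) = true
[1.1.2.1.1] true OR true = true
[1.1.2.1] NOT true = false
[1.1.2] NOT false = true
[1.1] false AND true = false
[1] NOT false = true
[2] exactly-one(false, true, false) = true
[root] true AND true = true
Overall: true → funded

Funded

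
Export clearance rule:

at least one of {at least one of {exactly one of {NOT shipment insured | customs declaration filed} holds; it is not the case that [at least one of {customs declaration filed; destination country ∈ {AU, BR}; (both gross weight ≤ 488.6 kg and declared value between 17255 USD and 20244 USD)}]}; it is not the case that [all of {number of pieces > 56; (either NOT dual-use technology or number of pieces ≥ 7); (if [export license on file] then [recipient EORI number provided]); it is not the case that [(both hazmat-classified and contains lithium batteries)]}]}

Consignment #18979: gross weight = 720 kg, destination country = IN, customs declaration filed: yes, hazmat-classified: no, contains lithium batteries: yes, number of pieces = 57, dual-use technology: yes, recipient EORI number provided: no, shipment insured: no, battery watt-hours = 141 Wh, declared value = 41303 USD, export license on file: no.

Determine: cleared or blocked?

Blocked

Atomic conditions:
  NOT shipment insured: no → true
  customs declaration filed: yes → true
  destination country ∈ {AU, BR}: IN is not in the set → false
  gross weight ≤ 488.6 kg: 720 ≤ 488.6 is false
  declared value between 17255 USD and 20244 USD: 41303 in [17255, 20244] is false
  number of pieces > 56: 57 > 56 is true
  NOT dual-use technology: yes → false
  number of pieces ≥ 7: 57 ≥ 7 is true
  export license on file: no → false
  recipient EORI number provided: no → false
  hazmat-classified: no → false
  contains lithium batteries: yes → true
Combine:
[1.1] exactly-one(true, true) = false
[1.2.1.3] false AND false = false
[1.2.1] true OR false OR false = true
[1.2] NOT true = false
[1] false OR false = false
[2.1.2] false OR true = true
[2.1.3] false → false (antecedent false ⇒ implication holds) = true
[2.1.4.1] false AND true = false
[2.1.4] NOT false = true
[2.1] true AND true AND true AND true = true
[2] NOT true = false
[root] false OR false = false
Overall: false → blocked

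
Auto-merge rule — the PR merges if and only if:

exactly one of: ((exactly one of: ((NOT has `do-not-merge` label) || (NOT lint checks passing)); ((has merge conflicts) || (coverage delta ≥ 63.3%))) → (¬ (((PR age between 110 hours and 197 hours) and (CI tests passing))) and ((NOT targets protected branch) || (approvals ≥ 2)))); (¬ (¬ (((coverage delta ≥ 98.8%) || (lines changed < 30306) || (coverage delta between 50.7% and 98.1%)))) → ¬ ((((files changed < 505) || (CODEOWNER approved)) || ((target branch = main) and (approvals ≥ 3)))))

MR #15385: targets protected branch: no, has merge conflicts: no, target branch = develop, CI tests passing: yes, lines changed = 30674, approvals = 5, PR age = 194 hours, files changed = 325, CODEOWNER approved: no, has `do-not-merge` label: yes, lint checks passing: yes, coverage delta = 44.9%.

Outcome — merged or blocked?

Atomic conditions:
  NOT has `do-not-merge` label: yes → false
  NOT lint checks passing: yes → false
  has merge conflicts: no → false
  coverage delta ≥ 63.3%: 44.9 ≥ 63.3 is false
  PR age between 110 hours and 197 hours: 194 in [110, 197] is true
  CI tests passing: yes → true
  NOT targets protected branch: no → true
  approvals ≥ 2: 5 ≥ 2 is true
  coverage delta ≥ 98.8%: 44.9 ≥ 98.8 is false
  lines changed < 30306: 30674 < 30306 is false
  coverage delta between 50.7% and 98.1%: 44.9 in [50.7, 98.1] is false
  files changed < 505: 325 < 505 is true
  CODEOWNER approved: no → false
  target branch = main: develop == main is false
  approvals ≥ 3: 5 ≥ 3 is true
Combine:
[1.1.1] false OR false = false
[1.1.2] false OR false = false
[1.1] exactly-one(false, false) = false
[1.2.1.1] true AND true = true
[1.2.1] NOT true = false
[1.2.2] true OR true = true
[1.2] false AND true = false
[1] false → false (antecedent false ⇒ implication holds) = true
[2.1.1.1] false OR false OR false = false
[2.1.1] NOT false = true
[2.1] NOT true = false
[2.2.1.1] true OR false = true
[2.2.1.2] false AND true = false
[2.2.1] true OR false = true
[2.2] NOT true = false
[2] false → false (antecedent false ⇒ implication holds) = true
[root] exactly-one(true, true) = false
Overall: false → blocked

Blocked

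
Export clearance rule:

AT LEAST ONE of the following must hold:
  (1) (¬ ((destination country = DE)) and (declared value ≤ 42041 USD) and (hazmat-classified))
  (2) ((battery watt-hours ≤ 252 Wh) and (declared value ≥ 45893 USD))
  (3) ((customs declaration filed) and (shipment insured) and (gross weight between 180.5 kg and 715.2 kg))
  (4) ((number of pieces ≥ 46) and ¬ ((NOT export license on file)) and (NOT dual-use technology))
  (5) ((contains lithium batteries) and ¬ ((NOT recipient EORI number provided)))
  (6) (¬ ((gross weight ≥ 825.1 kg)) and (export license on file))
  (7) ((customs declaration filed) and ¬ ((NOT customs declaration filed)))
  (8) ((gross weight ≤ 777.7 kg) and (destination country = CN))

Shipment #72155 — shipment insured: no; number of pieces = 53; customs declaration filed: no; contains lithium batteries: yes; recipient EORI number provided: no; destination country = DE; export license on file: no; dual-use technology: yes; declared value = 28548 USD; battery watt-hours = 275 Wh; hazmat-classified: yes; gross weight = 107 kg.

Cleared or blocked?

Atomic conditions:
  destination country = DE: DE == DE is true
  declared value ≤ 42041 USD: 28548 ≤ 42041 is true
  hazmat-classified: yes → true
  battery watt-hours ≤ 252 Wh: 275 ≤ 252 is false
  declared value ≥ 45893 USD: 28548 ≥ 45893 is false
  customs declaration filed: no → false
  shipment insured: no → false
  gross weight between 180.5 kg and 715.2 kg: 107 in [180.5, 715.2] is false
  number of pieces ≥ 46: 53 ≥ 46 is true
  NOT export license on file: no → true
  NOT dual-use technology: yes → false
  contains lithium batteries: yes → true
  NOT recipient EORI number provided: no → true
  gross weight ≥ 825.1 kg: 107 ≥ 825.1 is false
  export license on file: no → false
  NOT customs declaration filed: no → true
  gross weight ≤ 777.7 kg: 107 ≤ 777.7 is true
  destination country = CN: DE == CN is false
Combine:
[1.1] NOT true = false
[1] false AND true AND true = false
[2] false AND false = false
[3] false AND false AND false = false
[4.2] NOT true = false
[4] true AND false AND false = false
[5.2] NOT true = false
[5] true AND false = false
[6.1] NOT false = true
[6] true AND false = false
[7.2] NOT true = false
[7] false AND false = false
[8] true AND false = false
[root] false OR false OR false OR false OR false OR false OR false OR false = false
Overall: false → blocked

Blocked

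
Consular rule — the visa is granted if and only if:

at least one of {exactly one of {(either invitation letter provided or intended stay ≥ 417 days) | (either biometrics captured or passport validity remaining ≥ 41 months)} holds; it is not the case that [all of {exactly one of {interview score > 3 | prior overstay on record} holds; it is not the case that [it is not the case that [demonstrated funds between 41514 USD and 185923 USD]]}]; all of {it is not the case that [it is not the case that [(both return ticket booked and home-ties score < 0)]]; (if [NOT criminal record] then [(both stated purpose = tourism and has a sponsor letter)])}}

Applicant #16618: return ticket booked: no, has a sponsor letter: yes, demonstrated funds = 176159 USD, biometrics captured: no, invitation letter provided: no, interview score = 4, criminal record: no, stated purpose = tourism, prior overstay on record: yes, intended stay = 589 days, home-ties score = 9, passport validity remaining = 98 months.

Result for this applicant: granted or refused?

Atomic conditions:
  invitation letter provided: no → false
  intended stay ≥ 417 days: 589 ≥ 417 is true
  biometrics captured: no → false
  passport validity remaining ≥ 41 months: 98 ≥ 41 is true
  interview score > 3: 4 > 3 is true
  prior overstay on record: yes → true
  demonstrated funds between 41514 USD and 185923 USD: 176159 in [41514, 185923] is true
  return ticket booked: no → false
  home-ties score < 0: 9 < 0 is false
  NOT criminal record: no → true
  stated purpose = tourism: tourism == tourism is true
  has a sponsor letter: yes → true
Combine:
[1.1] false OR true = true
[1.2] false OR true = true
[1] exactly-one(true, true) = false
[2.1.1] exactly-one(true, true) = false
[2.1.2.1] NOT true = false
[2.1.2] NOT false = true
[2.1] false AND true = false
[2] NOT false = true
[3.1.1.1] false AND false = false
[3.1.1] NOT false = true
[3.1] NOT true = false
[3.2.2] true AND true = true
[3.2] true → true = true
[3] false AND true = false
[root] false OR true OR false = true
Overall: true → granted

Granted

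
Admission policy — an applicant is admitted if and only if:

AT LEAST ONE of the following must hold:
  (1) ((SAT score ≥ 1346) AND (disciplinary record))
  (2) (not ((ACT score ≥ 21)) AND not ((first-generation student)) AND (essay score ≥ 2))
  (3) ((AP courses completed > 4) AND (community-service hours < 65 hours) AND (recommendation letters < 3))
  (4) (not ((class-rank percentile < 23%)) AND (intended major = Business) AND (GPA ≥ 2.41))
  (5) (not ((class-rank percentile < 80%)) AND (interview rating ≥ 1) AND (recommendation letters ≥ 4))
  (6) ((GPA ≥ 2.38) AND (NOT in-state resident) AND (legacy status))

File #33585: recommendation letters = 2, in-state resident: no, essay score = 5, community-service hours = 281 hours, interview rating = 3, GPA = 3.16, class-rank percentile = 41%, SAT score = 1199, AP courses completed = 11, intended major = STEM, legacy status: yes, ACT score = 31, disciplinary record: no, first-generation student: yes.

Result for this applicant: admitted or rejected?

Atomic conditions:
  SAT score ≥ 1346: 1199 ≥ 1346 is false
  disciplinary record: no → false
  ACT score ≥ 21: 31 ≥ 21 is true
  first-generation student: yes → true
  essay score ≥ 2: 5 ≥ 2 is true
  AP courses completed > 4: 11 > 4 is true
  community-service hours < 65 hours: 281 < 65 is false
  recommendation letters < 3: 2 < 3 is true
  class-rank percentile < 23%: 41 < 23 is false
  intended major = Business: STEM == Business is false
  GPA ≥ 2.41: 3.16 ≥ 2.41 is true
  class-rank percentile < 80%: 41 < 80 is true
  interview rating ≥ 1: 3 ≥ 1 is true
  recommendation letters ≥ 4: 2 ≥ 4 is false
  GPA ≥ 2.38: 3.16 ≥ 2.38 is true
  NOT in-state resident: no → true
  legacy status: yes → true
Combine:
[1] false AND false = false
[2.1] NOT true = false
[2.2] NOT true = false
[2] false AND false AND true = false
[3] true AND false AND true = false
[4.1] NOT false = true
[4] true AND false AND true = false
[5.1] NOT true = false
[5] false AND true AND false = false
[6] true AND true AND true = true
[root] false OR false OR false OR false OR false OR true = true
Overall: true → admitted

Admitted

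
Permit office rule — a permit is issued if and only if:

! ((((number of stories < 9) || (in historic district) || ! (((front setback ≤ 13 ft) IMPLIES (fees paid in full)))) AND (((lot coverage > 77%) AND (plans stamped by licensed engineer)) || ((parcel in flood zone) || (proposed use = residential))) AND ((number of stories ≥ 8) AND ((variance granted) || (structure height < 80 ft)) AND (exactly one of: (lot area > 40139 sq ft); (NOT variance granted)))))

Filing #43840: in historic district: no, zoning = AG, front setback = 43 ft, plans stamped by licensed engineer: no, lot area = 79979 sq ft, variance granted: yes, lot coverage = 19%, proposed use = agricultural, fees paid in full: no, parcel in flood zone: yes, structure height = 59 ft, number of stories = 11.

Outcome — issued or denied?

Atomic conditions:
  number of stories < 9: 11 < 9 is false
  in historic district: no → false
  front setback ≤ 13 ft: 43 ≤ 13 is false
  fees paid in full: no → false
  lot coverage > 77%: 19 > 77 is false
  plans stamped by licensed engineer: no → false
  parcel in flood zone: yes → true
  proposed use = residential: agricultural == residential is false
  number of stories ≥ 8: 11 ≥ 8 is true
  variance granted: yes → true
  structure height < 80 ft: 59 < 80 is true
  lot area > 40139 sq ft: 79979 > 40139 is true
  NOT variance granted: yes → false
Combine:
[1.1.3.1] false → false (antecedent false ⇒ implication holds) = true
[1.1.3] NOT true = false
[1.1] false OR false OR false = false
[1.2.1] false AND false = false
[1.2.2] true OR false = true
[1.2] false OR true = true
[1.3.2] true OR true = true
[1.3.3] exactly-one(true, false) = true
[1.3] true AND true AND true = true
[1] false AND true AND true = false
[root] NOT false = true
Overall: true → issued

Issued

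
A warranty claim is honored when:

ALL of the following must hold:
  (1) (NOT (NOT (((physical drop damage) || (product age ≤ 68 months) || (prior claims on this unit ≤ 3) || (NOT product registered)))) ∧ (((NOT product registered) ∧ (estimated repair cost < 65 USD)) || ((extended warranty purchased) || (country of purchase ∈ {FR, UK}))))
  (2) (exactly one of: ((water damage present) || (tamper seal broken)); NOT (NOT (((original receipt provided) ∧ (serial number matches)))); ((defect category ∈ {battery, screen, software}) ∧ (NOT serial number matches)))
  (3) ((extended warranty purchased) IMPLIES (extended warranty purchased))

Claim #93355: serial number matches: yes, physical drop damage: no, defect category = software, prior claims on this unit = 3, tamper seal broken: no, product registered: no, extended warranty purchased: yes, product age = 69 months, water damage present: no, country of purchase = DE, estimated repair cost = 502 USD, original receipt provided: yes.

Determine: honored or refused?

Honored

Atomic conditions:
  physical drop damage: no → false
  product age ≤ 68 months: 69 ≤ 68 is false
  prior claims on this unit ≤ 3: 3 ≤ 3 is true
  NOT product registered: no → true
  estimated repair cost < 65 USD: 502 < 65 is false
  extended warranty purchased: yes → true
  country of purchase ∈ {FR, UK}: DE is not in the set → false
  water damage present: no → false
  tamper seal broken: no → false
  original receipt provided: yes → true
  serial number matches: yes → true
  defect category ∈ {battery, screen, software}: software is in the set → true
  NOT serial number matches: yes → false
Combine:
[1.1.1.1] false OR false OR true OR true = true
[1.1.1] NOT true = false
[1.1] NOT false = true
[1.2.1] true AND false = false
[1.2.2] true OR false = true
[1.2] false OR true = true
[1] true AND true = true
[2.1] false OR false = false
[2.2.1.1] true AND true = true
[2.2.1] NOT true = false
[2.2] NOT false = true
[2.3] true AND false = false
[2] exactly-one(false, true, false) = true
[3] true → true = true
[root] true AND true AND true = true
Overall: true → honored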